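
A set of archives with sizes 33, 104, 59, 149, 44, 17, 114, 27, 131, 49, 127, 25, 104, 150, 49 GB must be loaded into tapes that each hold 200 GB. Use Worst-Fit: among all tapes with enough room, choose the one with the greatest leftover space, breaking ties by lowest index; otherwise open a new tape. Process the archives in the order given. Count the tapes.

Put 33 GB in tape 1; 167 GB remain.
Put 104 GB in tape 1; 63 GB remain.
Put 59 GB in tape 1; 4 GB remain.
Put 149 GB in tape 2; 51 GB remain.
Put 44 GB in tape 2; 7 GB remain.
Put 17 GB in tape 3; 183 GB remain.
Put 114 GB in tape 3; 69 GB remain.
Put 27 GB in tape 3; 42 GB remain.
Put 131 GB in tape 4; 69 GB remain.
Put 49 GB in tape 4; 20 GB remain.
Put 127 GB in tape 5; 73 GB remain.
Put 25 GB in tape 5; 48 GB remain.
Put 104 GB in tape 6; 96 GB remain.
Put 150 GB in tape 7; 50 GB remain.
Put 49 GB in tape 6; 47 GB remain.

7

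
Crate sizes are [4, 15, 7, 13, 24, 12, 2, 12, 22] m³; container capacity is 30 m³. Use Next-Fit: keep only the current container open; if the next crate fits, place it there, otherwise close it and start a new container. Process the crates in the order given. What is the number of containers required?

5

Put 4 m³ in container 1; 26 m³ remain.
Put 15 m³ in container 1; 11 m³ remain.
Put 7 m³ in container 1; 4 m³ remain.
Put 13 m³ in container 2; 17 m³ remain.
Put 24 m³ in container 3; 6 m³ remain.
Put 12 m³ in container 4; 18 m³ remain.
Put 2 m³ in container 4; 16 m³ remain.
Put 12 m³ in container 4; 4 m³ remain.
Put 22 m³ in container 5; 8 m³ remain.
Final containers: [4,15,7] [13] [24] [12,2,12] [22].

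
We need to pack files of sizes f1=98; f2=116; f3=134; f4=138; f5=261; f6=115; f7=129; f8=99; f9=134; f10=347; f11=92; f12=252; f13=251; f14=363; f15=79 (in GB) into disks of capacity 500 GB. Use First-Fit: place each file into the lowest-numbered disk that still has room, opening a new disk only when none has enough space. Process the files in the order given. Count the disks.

disk 1: place f1 (98 GB), 402 GB left
disk 1: place f2 (116 GB), 286 GB left
disk 1: place f3 (134 GB), 152 GB left
disk 1: place f4 (138 GB), 14 GB left
disk 2: place f5 (261 GB), 239 GB left
disk 2: place f6 (115 GB), 124 GB left
disk 3: place f7 (129 GB), 371 GB left
disk 2: place f8 (99 GB), 25 GB left
disk 3: place f9 (134 GB), 237 GB left
disk 4: place f10 (347 GB), 153 GB left
disk 3: place f11 (92 GB), 145 GB left
disk 5: place f12 (252 GB), 248 GB left
disk 6: place f13 (251 GB), 249 GB left
disk 7: place f14 (363 GB), 137 GB left
disk 3: place f15 (79 GB), 66 GB left

7 disks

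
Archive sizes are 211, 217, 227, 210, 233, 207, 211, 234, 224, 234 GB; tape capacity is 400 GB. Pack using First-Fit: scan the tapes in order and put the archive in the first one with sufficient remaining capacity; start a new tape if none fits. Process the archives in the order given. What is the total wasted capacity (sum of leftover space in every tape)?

tape 1: place 211 GB, 189 GB left
tape 2: place 217 GB, 183 GB left
tape 3: place 227 GB, 173 GB left
tape 4: place 210 GB, 190 GB left
tape 5: place 233 GB, 167 GB left
tape 6: place 207 GB, 193 GB left
tape 7: place 211 GB, 189 GB left
tape 8: place 234 GB, 166 GB left
tape 9: place 224 GB, 176 GB left
tape 10: place 234 GB, 166 GB left
10 tapes × 400 GB = 4000 GB; used 2208 GB; unused 1792 GB.

1792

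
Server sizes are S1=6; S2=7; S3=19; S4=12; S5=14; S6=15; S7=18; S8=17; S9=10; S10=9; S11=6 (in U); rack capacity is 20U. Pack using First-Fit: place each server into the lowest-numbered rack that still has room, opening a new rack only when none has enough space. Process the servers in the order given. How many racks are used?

8 racks

rack 1: place S1 (6U), 14U left
rack 1: place S2 (7U), 7U left
rack 2: place S3 (19U), 1U left
rack 3: place S4 (12U), 8U left
rack 4: place S5 (14U), 6U left
rack 5: place S6 (15U), 5U left
rack 6: place S7 (18U), 2U left
rack 7: place S8 (17U), 3U left
rack 8: place S9 (10U), 10U left
rack 8: place S10 (9U), 1U left
rack 1: place S11 (6U), 1U left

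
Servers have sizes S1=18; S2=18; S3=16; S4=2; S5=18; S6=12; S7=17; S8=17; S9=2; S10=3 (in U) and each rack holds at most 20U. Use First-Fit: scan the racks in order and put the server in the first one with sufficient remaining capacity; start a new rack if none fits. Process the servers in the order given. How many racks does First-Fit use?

rack 1: place S1 (18U), 2U left
rack 2: place S2 (18U), 2U left
rack 3: place S3 (16U), 4U left
rack 1: place S4 (2U), 0U left
rack 4: place S5 (18U), 2U left
rack 5: place S6 (12U), 8U left
rack 6: place S7 (17U), 3U left
rack 7: place S8 (17U), 3U left
rack 2: place S9 (2U), 0U left
rack 3: place S10 (3U), 1U left

7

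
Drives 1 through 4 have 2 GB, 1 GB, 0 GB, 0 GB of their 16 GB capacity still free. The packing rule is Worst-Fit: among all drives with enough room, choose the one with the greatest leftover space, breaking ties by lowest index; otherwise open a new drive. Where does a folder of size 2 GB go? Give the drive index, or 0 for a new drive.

Drives with room: drive 1 (2 GB).
Most room is drive 1 with 2 GB free.

1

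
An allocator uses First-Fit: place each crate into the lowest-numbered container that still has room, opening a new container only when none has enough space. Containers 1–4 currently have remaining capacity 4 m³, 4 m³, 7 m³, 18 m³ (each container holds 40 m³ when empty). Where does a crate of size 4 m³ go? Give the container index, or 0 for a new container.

Containers with room: container 1 (4 m³), container 2 (4 m³), container 3 (7 m³), container 4 (18 m³).
The first with room is container 1.

1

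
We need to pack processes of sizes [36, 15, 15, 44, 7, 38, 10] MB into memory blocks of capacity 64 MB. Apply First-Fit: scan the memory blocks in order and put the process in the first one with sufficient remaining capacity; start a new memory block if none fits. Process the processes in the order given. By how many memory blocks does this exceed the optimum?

0

First-Fit: [36,15,7] [15,44] [38,10] → 3 memory blocks.
Total size 165 MB; any packing needs at least ⌈165/64⌉ = 3 memory blocks.
So 3 is already optimal.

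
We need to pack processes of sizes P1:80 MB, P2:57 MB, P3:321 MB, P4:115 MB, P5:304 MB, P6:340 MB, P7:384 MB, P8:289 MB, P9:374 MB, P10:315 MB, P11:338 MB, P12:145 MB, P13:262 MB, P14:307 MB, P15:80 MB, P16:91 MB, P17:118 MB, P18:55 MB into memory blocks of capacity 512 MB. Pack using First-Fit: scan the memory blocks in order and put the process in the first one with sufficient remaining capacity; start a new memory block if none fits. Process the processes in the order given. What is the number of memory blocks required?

P1 (80 MB) → memory block 1 (remaining 432 MB)
P2 (57 MB) → memory block 1 (remaining 375 MB)
P3 (321 MB) → memory block 1 (remaining 54 MB)
P4 (115 MB) → memory block 2 (remaining 397 MB)
P5 (304 MB) → memory block 2 (remaining 93 MB)
P6 (340 MB) → memory block 3 (remaining 172 MB)
P7 (384 MB) → memory block 4 (remaining 128 MB)
P8 (289 MB) → memory block 5 (remaining 223 MB)
P9 (374 MB) → memory block 6 (remaining 138 MB)
P10 (315 MB) → memory block 7 (remaining 197 MB)
P11 (338 MB) → memory block 8 (remaining 174 MB)
P12 (145 MB) → memory block 3 (remaining 27 MB)
P13 (262 MB) → memory block 9 (remaining 250 MB)
P14 (307 MB) → memory block 10 (remaining 205 MB)
P15 (80 MB) → memory block 2 (remaining 13 MB)
P16 (91 MB) → memory block 4 (remaining 37 MB)
P17 (118 MB) → memory block 5 (remaining 105 MB)
P18 (55 MB) → memory block 5 (remaining 50 MB)
Final memory blocks: [80,57,321] [115,304,80] [340,145] [384,91] [289,118,55] [374] [315] [338] [262] [307].

10 memory blocks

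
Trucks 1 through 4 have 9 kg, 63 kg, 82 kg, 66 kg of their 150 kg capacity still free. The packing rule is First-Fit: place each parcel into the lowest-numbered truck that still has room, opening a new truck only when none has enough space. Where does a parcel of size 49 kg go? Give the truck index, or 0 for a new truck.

Trucks with room: truck 2 (63 kg), truck 3 (82 kg), truck 4 (66 kg).
The first with room is truck 2.

2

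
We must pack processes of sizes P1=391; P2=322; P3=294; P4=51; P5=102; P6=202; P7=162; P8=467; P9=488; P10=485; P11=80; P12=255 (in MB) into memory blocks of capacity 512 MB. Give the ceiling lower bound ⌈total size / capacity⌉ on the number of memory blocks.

7

Total size = 391 + 322 + 294 + 51 + 102 + 202 + 162 + 467 + 488 + 485 + 80 + 255 = 3299 MB.
⌈3299 / 512⌉ = 7.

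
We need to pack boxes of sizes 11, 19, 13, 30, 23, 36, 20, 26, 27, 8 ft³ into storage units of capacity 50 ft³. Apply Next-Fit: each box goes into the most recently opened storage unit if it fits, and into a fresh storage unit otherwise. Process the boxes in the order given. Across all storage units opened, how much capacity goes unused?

11 ft³ → storage unit 1 (remaining 39 ft³)
19 ft³ → storage unit 1 (remaining 20 ft³)
13 ft³ → storage unit 1 (remaining 7 ft³)
30 ft³ → storage unit 2 (remaining 20 ft³)
23 ft³ → storage unit 3 (remaining 27 ft³)
36 ft³ → storage unit 4 (remaining 14 ft³)
20 ft³ → storage unit 5 (remaining 30 ft³)
26 ft³ → storage unit 5 (remaining 4 ft³)
27 ft³ → storage unit 6 (remaining 23 ft³)
8 ft³ → storage unit 6 (remaining 15 ft³)
6 storage units × 50 ft³ = 300 ft³; used 213 ft³; unused 87 ft³.

87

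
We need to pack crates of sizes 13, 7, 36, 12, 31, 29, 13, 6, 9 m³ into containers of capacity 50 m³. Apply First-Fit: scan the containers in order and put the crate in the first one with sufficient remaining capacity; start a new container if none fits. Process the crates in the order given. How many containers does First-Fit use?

13 m³ → container 1 (remaining 37 m³)
7 m³ → container 1 (remaining 30 m³)
36 m³ → container 2 (remaining 14 m³)
12 m³ → container 1 (remaining 18 m³)
31 m³ → container 3 (remaining 19 m³)
29 m³ → container 4 (remaining 21 m³)
13 m³ → container 1 (remaining 5 m³)
6 m³ → container 2 (remaining 8 m³)
9 m³ → container 3 (remaining 10 m³)

4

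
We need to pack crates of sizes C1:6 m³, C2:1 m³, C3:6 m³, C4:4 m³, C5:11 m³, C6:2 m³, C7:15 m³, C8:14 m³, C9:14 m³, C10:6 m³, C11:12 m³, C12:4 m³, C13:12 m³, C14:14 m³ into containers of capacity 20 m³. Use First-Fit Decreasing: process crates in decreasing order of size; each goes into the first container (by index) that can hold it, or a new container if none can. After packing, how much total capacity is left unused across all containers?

Sorted descending: 15, 14, 14, 14, 12, 12, 11, 6, 6, 6, 4, 4, 2, 1.
15 m³ → container 1 (remaining 5 m³)
14 m³ → container 2 (remaining 6 m³)
14 m³ → container 3 (remaining 6 m³)
14 m³ → container 4 (remaining 6 m³)
12 m³ → container 5 (remaining 8 m³)
12 m³ → container 6 (remaining 8 m³)
11 m³ → container 7 (remaining 9 m³)
6 m³ → container 2 (remaining 0 m³)
6 m³ → container 3 (remaining 0 m³)
6 m³ → container 4 (remaining 0 m³)
4 m³ → container 1 (remaining 1 m³)
4 m³ → container 5 (remaining 4 m³)
2 m³ → container 5 (remaining 2 m³)
1 m³ → container 1 (remaining 0 m³)
7 containers × 20 m³ = 140 m³; used 121 m³; unused 19 m³.

19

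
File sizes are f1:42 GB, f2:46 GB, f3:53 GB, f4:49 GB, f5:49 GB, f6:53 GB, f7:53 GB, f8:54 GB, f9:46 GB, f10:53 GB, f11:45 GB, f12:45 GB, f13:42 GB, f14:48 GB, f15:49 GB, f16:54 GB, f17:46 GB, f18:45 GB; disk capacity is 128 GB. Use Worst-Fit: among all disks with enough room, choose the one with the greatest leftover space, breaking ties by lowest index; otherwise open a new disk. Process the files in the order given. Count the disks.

Put f1 (42 GB) in disk 1; 86 GB remain.
Put f2 (46 GB) in disk 1; 40 GB remain.
Put f3 (53 GB) in disk 2; 75 GB remain.
Put f4 (49 GB) in disk 2; 26 GB remain.
Put f5 (49 GB) in disk 3; 79 GB remain.
Put f6 (53 GB) in disk 3; 26 GB remain.
Put f7 (53 GB) in disk 4; 75 GB remain.
Put f8 (54 GB) in disk 4; 21 GB remain.
Put f9 (46 GB) in disk 5; 82 GB remain.
Put f10 (53 GB) in disk 5; 29 GB remain.
Put f11 (45 GB) in disk 6; 83 GB remain.
Put f12 (45 GB) in disk 6; 38 GB remain.
Put f13 (42 GB) in disk 7; 86 GB remain.
Put f14 (48 GB) in disk 7; 38 GB remain.
Put f15 (49 GB) in disk 8; 79 GB remain.
Put f16 (54 GB) in disk 8; 25 GB remain.
Put f17 (46 GB) in disk 9; 82 GB remain.
Put f18 (45 GB) in disk 9; 37 GB remain.

9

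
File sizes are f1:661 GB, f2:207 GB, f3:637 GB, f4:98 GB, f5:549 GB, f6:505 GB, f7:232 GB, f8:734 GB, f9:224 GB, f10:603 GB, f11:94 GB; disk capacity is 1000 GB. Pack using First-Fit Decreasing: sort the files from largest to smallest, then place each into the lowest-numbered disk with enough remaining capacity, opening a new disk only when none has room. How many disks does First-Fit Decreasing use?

Sorted descending: 734, 661, 637, 603, 549, 505, 232, 224, 207, 98, 94.
Put 734 GB in disk 1; 266 GB remain.
Put 661 GB in disk 2; 339 GB remain.
Put 637 GB in disk 3; 363 GB remain.
Put 603 GB in disk 4; 397 GB remain.
Put 549 GB in disk 5; 451 GB remain.
Put 505 GB in disk 6; 495 GB remain.
Put 232 GB in disk 1; 34 GB remain.
Put 224 GB in disk 2; 115 GB remain.
Put 207 GB in disk 3; 156 GB remain.
Put 98 GB in disk 2; 17 GB remain.
Put 94 GB in disk 3; 62 GB remain.

6 disks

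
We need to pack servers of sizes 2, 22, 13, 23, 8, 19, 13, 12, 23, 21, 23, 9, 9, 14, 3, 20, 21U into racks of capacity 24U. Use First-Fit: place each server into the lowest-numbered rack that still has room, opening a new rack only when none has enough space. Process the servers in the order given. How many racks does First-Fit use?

Put 2U in rack 1; 22U remain.
Put 22U in rack 1; 0U remain.
Put 13U in rack 2; 11U remain.
Put 23U in rack 3; 1U remain.
Put 8U in rack 2; 3U remain.
Put 19U in rack 4; 5U remain.
Put 13U in rack 5; 11U remain.
Put 12U in rack 6; 12U remain.
Put 23U in rack 7; 1U remain.
Put 21U in rack 8; 3U remain.
Put 23U in rack 9; 1U remain.
Put 9U in rack 5; 2U remain.
Put 9U in rack 6; 3U remain.
Put 14U in rack 10; 10U remain.
Put 3U in rack 2; 0U remain.
Put 20U in rack 11; 4U remain.
Put 21U in rack 12; 3U remain.

12 racks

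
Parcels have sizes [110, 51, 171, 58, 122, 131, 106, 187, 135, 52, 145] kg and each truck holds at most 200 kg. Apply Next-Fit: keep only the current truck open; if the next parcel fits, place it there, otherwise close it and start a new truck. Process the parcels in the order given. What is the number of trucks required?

8

Put 110 kg in truck 1; 90 kg remain.
Put 51 kg in truck 1; 39 kg remain.
Put 171 kg in truck 2; 29 kg remain.
Put 58 kg in truck 3; 142 kg remain.
Put 122 kg in truck 3; 20 kg remain.
Put 131 kg in truck 4; 69 kg remain.
Put 106 kg in truck 5; 94 kg remain.
Put 187 kg in truck 6; 13 kg remain.
Put 135 kg in truck 7; 65 kg remain.
Put 52 kg in truck 7; 13 kg remain.
Put 145 kg in truck 8; 55 kg remain.
Final trucks: [110,51] [171] [58,122] [131] [106] [187] [135,52] [145].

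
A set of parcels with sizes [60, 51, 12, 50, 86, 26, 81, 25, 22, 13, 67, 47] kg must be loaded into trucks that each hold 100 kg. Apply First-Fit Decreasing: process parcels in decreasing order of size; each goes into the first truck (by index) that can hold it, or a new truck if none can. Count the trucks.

Sorted descending: 86, 81, 67, 60, 51, 50, 47, 26, 25, 22, 13, 12.
86 kg → truck 1 (remaining 14 kg)
81 kg → truck 2 (remaining 19 kg)
67 kg → truck 3 (remaining 33 kg)
60 kg → truck 4 (remaining 40 kg)
51 kg → truck 5 (remaining 49 kg)
50 kg → truck 6 (remaining 50 kg)
47 kg → truck 5 (remaining 2 kg)
26 kg → truck 3 (remaining 7 kg)
25 kg → truck 4 (remaining 15 kg)
22 kg → truck 6 (remaining 28 kg)
13 kg → truck 1 (remaining 1 kg)
12 kg → truck 2 (remaining 7 kg)

6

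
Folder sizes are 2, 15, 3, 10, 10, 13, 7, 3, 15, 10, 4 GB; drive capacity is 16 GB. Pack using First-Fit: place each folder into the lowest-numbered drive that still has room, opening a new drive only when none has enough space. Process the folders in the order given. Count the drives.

7 drives

2 GB → drive 1 (remaining 14 GB)
15 GB → drive 2 (remaining 1 GB)
3 GB → drive 1 (remaining 11 GB)
10 GB → drive 1 (remaining 1 GB)
10 GB → drive 3 (remaining 6 GB)
13 GB → drive 4 (remaining 3 GB)
7 GB → drive 5 (remaining 9 GB)
3 GB → drive 3 (remaining 3 GB)
15 GB → drive 6 (remaining 1 GB)
10 GB → drive 7 (remaining 6 GB)
4 GB → drive 5 (remaining 5 GB)
Final drives: [2,3,10] [15] [10,3] [13] [7,4] [15] [10].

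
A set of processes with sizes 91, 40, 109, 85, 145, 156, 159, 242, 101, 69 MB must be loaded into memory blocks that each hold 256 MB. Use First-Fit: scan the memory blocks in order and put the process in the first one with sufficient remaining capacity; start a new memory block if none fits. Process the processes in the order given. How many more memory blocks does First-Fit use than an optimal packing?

1

First-Fit: [91,40,109] [85,145] [156,69] [159] [242] [101] → 6 memory blocks.
Total size 1197 MB; any packing needs at least ⌈1197/256⌉ = 5 memory blocks.
An optimal packing achieves that bound: [242] [159,91] [156,85] [145,109] [101,69,40] → 5 memory blocks.
Excess: 6 − 5 = 1.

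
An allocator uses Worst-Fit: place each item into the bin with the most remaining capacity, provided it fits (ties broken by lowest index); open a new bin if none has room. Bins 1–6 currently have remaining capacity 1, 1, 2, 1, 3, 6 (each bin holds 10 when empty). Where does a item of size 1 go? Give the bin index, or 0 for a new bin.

Bins with room: bin 1 (1), bin 2 (1), bin 3 (2), bin 4 (1), bin 5 (3), bin 6 (6).
Most room is bin 6 with 6 free.

6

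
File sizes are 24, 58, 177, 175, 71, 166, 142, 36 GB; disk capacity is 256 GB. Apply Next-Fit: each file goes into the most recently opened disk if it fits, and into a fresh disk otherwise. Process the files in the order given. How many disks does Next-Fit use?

5

Put 24 GB in disk 1; 232 GB remain.
Put 58 GB in disk 1; 174 GB remain.
Put 177 GB in disk 2; 79 GB remain.
Put 175 GB in disk 3; 81 GB remain.
Put 71 GB in disk 3; 10 GB remain.
Put 166 GB in disk 4; 90 GB remain.
Put 142 GB in disk 5; 114 GB remain.
Put 36 GB in disk 5; 78 GB remain.
Final disks: [24,58] [177] [175,71] [166] [142,36].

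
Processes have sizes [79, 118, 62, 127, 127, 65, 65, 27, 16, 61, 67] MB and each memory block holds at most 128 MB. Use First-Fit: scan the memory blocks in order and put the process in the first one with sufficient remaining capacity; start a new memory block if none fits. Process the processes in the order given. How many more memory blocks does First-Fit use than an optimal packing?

0

First-Fit: [79,27,16] [118] [62,65] [127] [127] [65,61] [67] → 7 memory blocks.
Total size 814 MB; any packing needs at least ⌈814/128⌉ = 7 memory blocks.
So 7 is already optimal.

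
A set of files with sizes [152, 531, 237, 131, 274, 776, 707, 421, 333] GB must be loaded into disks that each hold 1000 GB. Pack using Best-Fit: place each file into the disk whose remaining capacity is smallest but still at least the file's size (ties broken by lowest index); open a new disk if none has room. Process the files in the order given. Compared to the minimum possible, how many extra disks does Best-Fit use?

Best-Fit: [152,531,237] [131,274,421] [776] [707] [333] → 5 disks.
Total size 3562 GB; any packing needs at least ⌈3562/1000⌉ = 4 disks.
An optimal packing achieves that bound: [776,152] [707,274] [531,421] [333,237,131] → 4 disks.
Excess: 5 − 4 = 1.

1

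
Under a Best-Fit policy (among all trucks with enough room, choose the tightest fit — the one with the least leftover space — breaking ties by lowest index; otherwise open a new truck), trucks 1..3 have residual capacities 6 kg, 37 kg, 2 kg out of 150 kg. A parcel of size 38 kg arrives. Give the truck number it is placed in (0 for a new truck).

No truck has ≥ 38 kg free, so a new truck is opened.

0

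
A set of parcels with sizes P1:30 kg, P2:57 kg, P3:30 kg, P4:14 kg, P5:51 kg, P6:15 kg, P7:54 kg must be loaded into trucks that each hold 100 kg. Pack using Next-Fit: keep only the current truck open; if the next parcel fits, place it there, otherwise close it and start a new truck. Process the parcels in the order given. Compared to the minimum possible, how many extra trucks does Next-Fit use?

Next-Fit: [30,57] [30,14,51] [15,54] → 3 trucks.
Total size 251 kg; any packing needs at least ⌈251/100⌉ = 3 trucks.
So 3 is already optimal.

0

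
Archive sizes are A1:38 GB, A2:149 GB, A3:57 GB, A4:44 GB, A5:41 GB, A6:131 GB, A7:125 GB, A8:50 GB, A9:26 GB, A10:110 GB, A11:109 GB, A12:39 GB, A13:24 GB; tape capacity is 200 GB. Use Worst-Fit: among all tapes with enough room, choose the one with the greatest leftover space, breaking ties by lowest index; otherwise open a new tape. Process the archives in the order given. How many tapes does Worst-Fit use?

6 tapes

Put A1 (38 GB) in tape 1; 162 GB remain.
Put A2 (149 GB) in tape 1; 13 GB remain.
Put A3 (57 GB) in tape 2; 143 GB remain.
Put A4 (44 GB) in tape 2; 99 GB remain.
Put A5 (41 GB) in tape 2; 58 GB remain.
Put A6 (131 GB) in tape 3; 69 GB remain.
Put A7 (125 GB) in tape 4; 75 GB remain.
Put A8 (50 GB) in tape 4; 25 GB remain.
Put A9 (26 GB) in tape 3; 43 GB remain.
Put A10 (110 GB) in tape 5; 90 GB remain.
Put A11 (109 GB) in tape 6; 91 GB remain.
Put A12 (39 GB) in tape 6; 52 GB remain.
Put A13 (24 GB) in tape 5; 66 GB remain.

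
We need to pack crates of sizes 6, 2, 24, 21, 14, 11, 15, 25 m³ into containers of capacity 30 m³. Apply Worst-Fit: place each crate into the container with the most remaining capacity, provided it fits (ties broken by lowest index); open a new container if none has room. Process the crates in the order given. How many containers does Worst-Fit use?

Put 6 m³ in container 1; 24 m³ remain.
Put 2 m³ in container 1; 22 m³ remain.
Put 24 m³ in container 2; 6 m³ remain.
Put 21 m³ in container 1; 1 m³ remain.
Put 14 m³ in container 3; 16 m³ remain.
Put 11 m³ in container 3; 5 m³ remain.
Put 15 m³ in container 4; 15 m³ remain.
Put 25 m³ in container 5; 5 m³ remain.

5 containers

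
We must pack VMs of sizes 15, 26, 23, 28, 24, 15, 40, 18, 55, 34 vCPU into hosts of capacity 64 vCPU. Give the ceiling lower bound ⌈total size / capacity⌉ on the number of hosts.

5

Total size = 15 + 26 + 23 + 28 + 24 + 15 + 40 + 18 + 55 + 34 = 278 vCPU.
⌈278 / 64⌉ = 5.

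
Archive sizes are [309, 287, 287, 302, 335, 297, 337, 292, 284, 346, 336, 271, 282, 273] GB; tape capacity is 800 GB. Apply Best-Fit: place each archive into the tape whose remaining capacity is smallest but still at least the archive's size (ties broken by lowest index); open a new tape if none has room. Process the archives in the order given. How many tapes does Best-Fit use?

309 GB → tape 1 (remaining 491 GB)
287 GB → tape 1 (remaining 204 GB)
287 GB → tape 2 (remaining 513 GB)
302 GB → tape 2 (remaining 211 GB)
335 GB → tape 3 (remaining 465 GB)
297 GB → tape 3 (remaining 168 GB)
337 GB → tape 4 (remaining 463 GB)
292 GB → tape 4 (remaining 171 GB)
284 GB → tape 5 (remaining 516 GB)
346 GB → tape 5 (remaining 170 GB)
336 GB → tape 6 (remaining 464 GB)
271 GB → tape 6 (remaining 193 GB)
282 GB → tape 7 (remaining 518 GB)
273 GB → tape 7 (remaining 245 GB)
Final tapes: [309,287] [287,302] [335,297] [337,292] [284,346] [336,271] [282,273].

7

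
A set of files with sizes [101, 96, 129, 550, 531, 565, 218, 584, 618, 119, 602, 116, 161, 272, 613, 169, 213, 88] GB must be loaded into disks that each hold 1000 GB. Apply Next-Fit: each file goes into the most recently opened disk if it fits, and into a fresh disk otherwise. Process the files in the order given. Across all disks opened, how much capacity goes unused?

2255

Put 101 GB in disk 1; 899 GB remain.
Put 96 GB in disk 1; 803 GB remain.
Put 129 GB in disk 1; 674 GB remain.
Put 550 GB in disk 1; 124 GB remain.
Put 531 GB in disk 2; 469 GB remain.
Put 565 GB in disk 3; 435 GB remain.
Put 218 GB in disk 3; 217 GB remain.
Put 584 GB in disk 4; 416 GB remain.
Put 618 GB in disk 5; 382 GB remain.
Put 119 GB in disk 5; 263 GB remain.
Put 602 GB in disk 6; 398 GB remain.
Put 116 GB in disk 6; 282 GB remain.
Put 161 GB in disk 6; 121 GB remain.
Put 272 GB in disk 7; 728 GB remain.
Put 613 GB in disk 7; 115 GB remain.
Put 169 GB in disk 8; 831 GB remain.
Put 213 GB in disk 8; 618 GB remain.
Put 88 GB in disk 8; 530 GB remain.
8 disks × 1000 GB = 8000 GB; used 5745 GB; unused 2255 GB.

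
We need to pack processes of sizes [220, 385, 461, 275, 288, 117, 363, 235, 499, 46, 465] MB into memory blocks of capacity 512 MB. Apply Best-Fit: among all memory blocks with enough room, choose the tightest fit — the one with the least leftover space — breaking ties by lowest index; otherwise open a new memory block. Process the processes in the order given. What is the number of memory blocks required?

8

memory block 1: place 220 MB, 292 MB left
memory block 2: place 385 MB, 127 MB left
memory block 3: place 461 MB, 51 MB left
memory block 1: place 275 MB, 17 MB left
memory block 4: place 288 MB, 224 MB left
memory block 2: place 117 MB, 10 MB left
memory block 5: place 363 MB, 149 MB left
memory block 6: place 235 MB, 277 MB left
memory block 7: place 499 MB, 13 MB left
memory block 3: place 46 MB, 5 MB left
memory block 8: place 465 MB, 47 MB left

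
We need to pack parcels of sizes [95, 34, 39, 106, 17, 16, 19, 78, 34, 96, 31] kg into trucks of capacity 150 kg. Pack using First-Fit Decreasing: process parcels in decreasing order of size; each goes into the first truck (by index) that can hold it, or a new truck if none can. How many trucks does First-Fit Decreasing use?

Sorted descending: 106, 96, 95, 78, 39, 34, 34, 31, 19, 17, 16.
Put 106 kg in truck 1; 44 kg remain.
Put 96 kg in truck 2; 54 kg remain.
Put 95 kg in truck 3; 55 kg remain.
Put 78 kg in truck 4; 72 kg remain.
Put 39 kg in truck 1; 5 kg remain.
Put 34 kg in truck 2; 20 kg remain.
Put 34 kg in truck 3; 21 kg remain.
Put 31 kg in truck 4; 41 kg remain.
Put 19 kg in truck 2; 1 kg remain.
Put 17 kg in truck 3; 4 kg remain.
Put 16 kg in truck 4; 25 kg remain.

4 trucks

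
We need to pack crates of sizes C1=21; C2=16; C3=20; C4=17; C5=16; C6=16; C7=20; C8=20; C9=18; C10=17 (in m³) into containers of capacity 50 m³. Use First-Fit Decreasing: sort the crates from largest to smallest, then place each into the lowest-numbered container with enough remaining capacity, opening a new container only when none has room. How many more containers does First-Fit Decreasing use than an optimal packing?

First-Fit Decreasing: [21,20] [20,20] [18,17] [17,16,16] [16] → 5 containers.
Total size 181 m³; any packing needs at least ⌈181/50⌉ = 4 containers.
An optimal packing achieves that bound: [21,20] [20,20] [18,16,16] [17,17,16] → 4 containers.
Excess: 5 − 4 = 1.

1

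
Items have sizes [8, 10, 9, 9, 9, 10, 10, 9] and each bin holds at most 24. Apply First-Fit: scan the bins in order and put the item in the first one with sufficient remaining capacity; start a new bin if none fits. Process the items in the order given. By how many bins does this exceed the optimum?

First-Fit: [8,10] [9,9] [9,10] [10,9] → 4 bins.
Total size 74; any packing needs at least ⌈74/24⌉ = 4 bins.
So 4 is already optimal.

0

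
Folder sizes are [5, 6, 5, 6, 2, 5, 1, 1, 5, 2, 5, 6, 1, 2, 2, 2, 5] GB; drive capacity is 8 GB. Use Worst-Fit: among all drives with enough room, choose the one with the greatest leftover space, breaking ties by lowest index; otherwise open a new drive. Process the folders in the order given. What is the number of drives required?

9

Put 5 GB in drive 1; 3 GB remain.
Put 6 GB in drive 2; 2 GB remain.
Put 5 GB in drive 3; 3 GB remain.
Put 6 GB in drive 4; 2 GB remain.
Put 2 GB in drive 1; 1 GB remain.
Put 5 GB in drive 5; 3 GB remain.
Put 1 GB in drive 3; 2 GB remain.
Put 1 GB in drive 5; 2 GB remain.
Put 5 GB in drive 6; 3 GB remain.
Put 2 GB in drive 6; 1 GB remain.
Put 5 GB in drive 7; 3 GB remain.
Put 6 GB in drive 8; 2 GB remain.
Put 1 GB in drive 7; 2 GB remain.
Put 2 GB in drive 2; 0 GB remain.
Put 2 GB in drive 3; 0 GB remain.
Put 2 GB in drive 4; 0 GB remain.
Put 5 GB in drive 9; 3 GB remain.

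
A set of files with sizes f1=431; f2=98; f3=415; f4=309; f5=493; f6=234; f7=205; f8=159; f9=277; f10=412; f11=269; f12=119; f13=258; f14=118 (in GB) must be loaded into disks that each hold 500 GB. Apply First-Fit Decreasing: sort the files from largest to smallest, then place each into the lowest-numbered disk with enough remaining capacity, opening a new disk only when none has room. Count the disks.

Sorted descending: 493, 431, 415, 412, 309, 277, 269, 258, 234, 205, 159, 119, 118, 98.
493 GB → disk 1 (remaining 7 GB)
431 GB → disk 2 (remaining 69 GB)
415 GB → disk 3 (remaining 85 GB)
412 GB → disk 4 (remaining 88 GB)
309 GB → disk 5 (remaining 191 GB)
277 GB → disk 6 (remaining 223 GB)
269 GB → disk 7 (remaining 231 GB)
258 GB → disk 8 (remaining 242 GB)
234 GB → disk 8 (remaining 8 GB)
205 GB → disk 6 (remaining 18 GB)
159 GB → disk 5 (remaining 32 GB)
119 GB → disk 7 (remaining 112 GB)
118 GB → disk 9 (remaining 382 GB)
98 GB → disk 7 (remaining 14 GB)
Final disks: [493] [431] [415] [412] [309,159] [277,205] [269,119,98] [258,234] [118].

9 disks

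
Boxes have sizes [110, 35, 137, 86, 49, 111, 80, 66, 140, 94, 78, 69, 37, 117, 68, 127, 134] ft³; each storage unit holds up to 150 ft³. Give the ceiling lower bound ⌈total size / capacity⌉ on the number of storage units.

11 storage units

Total size = 110 + 35 + 137 + 86 + 49 + 111 + 80 + 66 + 140 + 94 + 78 + 69 + 37 + 117 + 68 + 127 + 134 = 1538 ft³.
⌈1538 / 150⌉ = 11.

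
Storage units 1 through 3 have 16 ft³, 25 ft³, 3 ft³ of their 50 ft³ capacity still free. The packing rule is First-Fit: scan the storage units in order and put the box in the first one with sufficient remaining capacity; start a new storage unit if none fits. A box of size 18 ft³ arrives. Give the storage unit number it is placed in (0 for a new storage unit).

Storage units with room: storage unit 2 (25 ft³).
The first with room is storage unit 2.

2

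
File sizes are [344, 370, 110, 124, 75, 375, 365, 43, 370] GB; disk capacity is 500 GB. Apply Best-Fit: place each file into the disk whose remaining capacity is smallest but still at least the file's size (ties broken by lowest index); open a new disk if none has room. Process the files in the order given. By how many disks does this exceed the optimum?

0

Best-Fit: [344,124] [370,110] [75,375,43] [365] [370] → 5 disks.
Total size 2176 GB; any packing needs at least ⌈2176/500⌉ = 5 disks.
So 5 is already optimal.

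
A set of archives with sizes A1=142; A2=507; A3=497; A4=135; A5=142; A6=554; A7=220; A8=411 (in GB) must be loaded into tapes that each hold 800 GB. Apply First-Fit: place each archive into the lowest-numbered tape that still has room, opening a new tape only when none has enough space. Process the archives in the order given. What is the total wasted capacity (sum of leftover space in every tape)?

tape 1: place A1 (142 GB), 658 GB left
tape 1: place A2 (507 GB), 151 GB left
tape 2: place A3 (497 GB), 303 GB left
tape 1: place A4 (135 GB), 16 GB left
tape 2: place A5 (142 GB), 161 GB left
tape 3: place A6 (554 GB), 246 GB left
tape 3: place A7 (220 GB), 26 GB left
tape 4: place A8 (411 GB), 389 GB left
4 tapes × 800 GB = 3200 GB; used 2608 GB; unused 592 GB.

592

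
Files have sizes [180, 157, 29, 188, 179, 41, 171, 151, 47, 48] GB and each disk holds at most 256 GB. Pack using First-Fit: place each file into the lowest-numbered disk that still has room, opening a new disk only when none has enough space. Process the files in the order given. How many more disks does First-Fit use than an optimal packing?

First-Fit: [180,29,41] [157,47,48] [188] [179] [171] [151] → 6 disks.
6 files exceed 128 GB (half the capacity), and no two of those can share a disk, so at least 6 disks are needed.
So 6 is already optimal.

0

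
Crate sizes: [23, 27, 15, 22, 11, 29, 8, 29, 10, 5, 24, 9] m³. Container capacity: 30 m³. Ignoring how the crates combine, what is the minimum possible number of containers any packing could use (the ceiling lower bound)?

Total size = 23 + 27 + 15 + 22 + 11 + 29 + 8 + 29 + 10 + 5 + 24 + 9 = 212 m³.
⌈212 / 30⌉ = 8.

8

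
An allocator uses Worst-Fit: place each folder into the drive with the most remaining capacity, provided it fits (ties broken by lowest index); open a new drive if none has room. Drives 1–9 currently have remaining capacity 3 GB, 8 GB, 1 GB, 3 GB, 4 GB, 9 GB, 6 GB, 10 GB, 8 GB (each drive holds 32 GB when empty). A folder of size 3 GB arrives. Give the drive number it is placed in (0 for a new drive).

Drives with room: drive 1 (3 GB), drive 2 (8 GB), drive 4 (3 GB), drive 5 (4 GB), drive 6 (9 GB), drive 7 (6 GB), drive 8 (10 GB), drive 9 (8 GB).
Most room is drive 8 with 10 GB free.

8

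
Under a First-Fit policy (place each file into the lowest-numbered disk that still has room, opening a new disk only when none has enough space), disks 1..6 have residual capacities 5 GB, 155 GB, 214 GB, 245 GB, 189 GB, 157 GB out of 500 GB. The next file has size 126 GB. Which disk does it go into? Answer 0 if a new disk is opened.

2

Disks with room: disk 2 (155 GB), disk 3 (214 GB), disk 4 (245 GB), disk 5 (189 GB), disk 6 (157 GB).
The first with room is disk 2.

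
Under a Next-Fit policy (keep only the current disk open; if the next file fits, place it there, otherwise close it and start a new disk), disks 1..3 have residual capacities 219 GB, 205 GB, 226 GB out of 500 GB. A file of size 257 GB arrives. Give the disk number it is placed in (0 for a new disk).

Next-Fit only looks at disk 3, which has 226 GB free.
257 GB does not fit, so a new disk is opened.

0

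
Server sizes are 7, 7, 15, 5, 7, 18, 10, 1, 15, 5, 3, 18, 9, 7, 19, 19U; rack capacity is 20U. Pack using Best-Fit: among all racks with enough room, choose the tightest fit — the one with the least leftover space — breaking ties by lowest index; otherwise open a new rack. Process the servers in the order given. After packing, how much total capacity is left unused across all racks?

15

7U → rack 1 (remaining 13U)
7U → rack 1 (remaining 6U)
15U → rack 2 (remaining 5U)
5U → rack 2 (remaining 0U)
7U → rack 3 (remaining 13U)
18U → rack 4 (remaining 2U)
10U → rack 3 (remaining 3U)
1U → rack 4 (remaining 1U)
15U → rack 5 (remaining 5U)
5U → rack 5 (remaining 0U)
3U → rack 3 (remaining 0U)
18U → rack 6 (remaining 2U)
9U → rack 7 (remaining 11U)
7U → rack 7 (remaining 4U)
19U → rack 8 (remaining 1U)
19U → rack 9 (remaining 1U)
9 racks × 20U = 180U; used 165U; unused 15U.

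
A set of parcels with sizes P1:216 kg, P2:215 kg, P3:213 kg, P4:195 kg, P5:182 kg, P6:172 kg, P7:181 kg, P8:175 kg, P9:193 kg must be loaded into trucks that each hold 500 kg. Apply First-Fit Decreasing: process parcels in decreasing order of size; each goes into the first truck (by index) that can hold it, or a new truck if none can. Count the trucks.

5 trucks

Sorted descending: 216, 215, 213, 195, 193, 182, 181, 175, 172.
truck 1: place 216 kg, 284 kg left
truck 1: place 215 kg, 69 kg left
truck 2: place 213 kg, 287 kg left
truck 2: place 195 kg, 92 kg left
truck 3: place 193 kg, 307 kg left
truck 3: place 182 kg, 125 kg left
truck 4: place 181 kg, 319 kg left
truck 4: place 175 kg, 144 kg left
truck 5: place 172 kg, 328 kg left
Final trucks: [216,215] [213,195] [193,182] [181,175] [172].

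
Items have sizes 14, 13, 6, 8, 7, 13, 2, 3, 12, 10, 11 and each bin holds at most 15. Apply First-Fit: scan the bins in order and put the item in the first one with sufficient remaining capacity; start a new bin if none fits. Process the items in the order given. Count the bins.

8 bins

bin 1: place 14, 1 left
bin 2: place 13, 2 left
bin 3: place 6, 9 left
bin 3: place 8, 1 left
bin 4: place 7, 8 left
bin 5: place 13, 2 left
bin 2: place 2, 0 left
bin 4: place 3, 5 left
bin 6: place 12, 3 left
bin 7: place 10, 5 left
bin 8: place 11, 4 left
Final bins: [14] [13,2] [6,8] [7,3] [13] [12] [10] [11].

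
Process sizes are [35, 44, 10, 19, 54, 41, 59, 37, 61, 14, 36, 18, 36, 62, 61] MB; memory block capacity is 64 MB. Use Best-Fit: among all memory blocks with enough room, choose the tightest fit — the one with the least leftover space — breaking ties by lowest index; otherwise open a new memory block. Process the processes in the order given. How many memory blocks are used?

Put 35 MB in memory block 1; 29 MB remain.
Put 44 MB in memory block 2; 20 MB remain.
Put 10 MB in memory block 2; 10 MB remain.
Put 19 MB in memory block 1; 10 MB remain.
Put 54 MB in memory block 3; 10 MB remain.
Put 41 MB in memory block 4; 23 MB remain.
Put 59 MB in memory block 5; 5 MB remain.
Put 37 MB in memory block 6; 27 MB remain.
Put 61 MB in memory block 7; 3 MB remain.
Put 14 MB in memory block 4; 9 MB remain.
Put 36 MB in memory block 8; 28 MB remain.
Put 18 MB in memory block 6; 9 MB remain.
Put 36 MB in memory block 9; 28 MB remain.
Put 62 MB in memory block 10; 2 MB remain.
Put 61 MB in memory block 11; 3 MB remain.

11 memory blocks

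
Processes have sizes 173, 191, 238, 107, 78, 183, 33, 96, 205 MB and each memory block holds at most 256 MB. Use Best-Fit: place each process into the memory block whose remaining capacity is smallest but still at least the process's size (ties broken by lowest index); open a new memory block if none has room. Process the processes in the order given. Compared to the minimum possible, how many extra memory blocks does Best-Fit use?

Best-Fit: [173,78] [191,33] [238] [107,96] [183] [205] → 6 memory blocks.
Total size 1304 MB; any packing needs at least ⌈1304/256⌉ = 6 memory blocks.
So 6 is already optimal.

0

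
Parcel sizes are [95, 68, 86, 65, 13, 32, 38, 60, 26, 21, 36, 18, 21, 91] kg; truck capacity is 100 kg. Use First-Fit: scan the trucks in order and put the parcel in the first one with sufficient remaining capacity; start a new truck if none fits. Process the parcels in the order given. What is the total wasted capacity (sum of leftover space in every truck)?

130

95 kg → truck 1 (remaining 5 kg)
68 kg → truck 2 (remaining 32 kg)
86 kg → truck 3 (remaining 14 kg)
65 kg → truck 4 (remaining 35 kg)
13 kg → truck 2 (remaining 19 kg)
32 kg → truck 4 (remaining 3 kg)
38 kg → truck 5 (remaining 62 kg)
60 kg → truck 5 (remaining 2 kg)
26 kg → truck 6 (remaining 74 kg)
21 kg → truck 6 (remaining 53 kg)
36 kg → truck 6 (remaining 17 kg)
18 kg → truck 2 (remaining 1 kg)
21 kg → truck 7 (remaining 79 kg)
91 kg → truck 8 (remaining 9 kg)
8 trucks × 100 kg = 800 kg; used 670 kg; unused 130 kg.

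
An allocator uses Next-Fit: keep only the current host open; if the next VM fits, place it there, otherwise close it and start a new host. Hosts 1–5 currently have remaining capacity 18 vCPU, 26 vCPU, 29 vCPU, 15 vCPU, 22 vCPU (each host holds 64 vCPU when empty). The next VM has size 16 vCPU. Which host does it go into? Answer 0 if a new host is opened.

Next-Fit only looks at host 5, which has 22 vCPU free.
16 vCPU fits there.

5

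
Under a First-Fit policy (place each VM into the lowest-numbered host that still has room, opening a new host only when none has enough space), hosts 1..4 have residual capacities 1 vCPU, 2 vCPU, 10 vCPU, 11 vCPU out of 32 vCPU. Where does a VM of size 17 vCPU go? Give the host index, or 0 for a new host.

0

No host has ≥ 17 vCPU free, so a new host is opened.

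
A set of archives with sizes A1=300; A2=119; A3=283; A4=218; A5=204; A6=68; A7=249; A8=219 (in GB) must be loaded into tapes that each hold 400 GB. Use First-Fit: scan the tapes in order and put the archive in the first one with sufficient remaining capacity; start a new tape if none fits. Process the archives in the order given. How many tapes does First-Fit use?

A1 (300 GB) → tape 1 (remaining 100 GB)
A2 (119 GB) → tape 2 (remaining 281 GB)
A3 (283 GB) → tape 3 (remaining 117 GB)
A4 (218 GB) → tape 2 (remaining 63 GB)
A5 (204 GB) → tape 4 (remaining 196 GB)
A6 (68 GB) → tape 1 (remaining 32 GB)
A7 (249 GB) → tape 5 (remaining 151 GB)
A8 (219 GB) → tape 6 (remaining 181 GB)

6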